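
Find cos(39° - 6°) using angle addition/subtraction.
cos(39° - 6°) = cos 39° cos 6° + sin 39° sin 6° = 0.8387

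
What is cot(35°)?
cot(35°) = 1.428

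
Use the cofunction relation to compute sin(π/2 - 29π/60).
sin(π/2 - 29π/60) = cos(29π/60) = 0.05234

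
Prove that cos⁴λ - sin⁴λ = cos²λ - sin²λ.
LHS = (cos²λ - sin²λ)(cos²λ + sin²λ) = (cos²λ - sin²λ) · 1 = cos²λ - sin²λ = RHS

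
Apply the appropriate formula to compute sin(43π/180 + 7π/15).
sin(43π/180 + 7π/15) = sin 43π/180 cos 7π/15 + cos 43π/180 sin 7π/15 = 0.7986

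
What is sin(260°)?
sin(260°) = -0.9848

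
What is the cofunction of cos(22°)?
cos(22°) = sin(90° - 22°) = sin(68°)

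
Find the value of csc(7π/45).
csc(7π/45) = 2.13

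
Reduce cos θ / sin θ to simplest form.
cos θ / sin θ = cot θ (using Quotient identity)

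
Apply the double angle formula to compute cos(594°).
cos(594°) = cos²297° - sin²297° = -0.5878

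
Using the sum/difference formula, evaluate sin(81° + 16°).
sin(81° + 16°) = sin 81° cos 16° + cos 81° sin 16° = 0.9925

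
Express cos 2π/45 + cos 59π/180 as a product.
cos 2π/45 + cos 59π/180 = 2 cos(67π/360) cos(-17π/120)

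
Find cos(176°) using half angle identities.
cos(176°) = -√((1 + cos 352°)/2) = -0.9976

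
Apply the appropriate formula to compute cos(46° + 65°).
cos(46° + 65°) = cos 46° cos 65° - sin 46° sin 65° = -0.3584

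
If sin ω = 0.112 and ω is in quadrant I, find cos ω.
cos ω = 0.9937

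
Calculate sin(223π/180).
sin(223π/180) = -0.682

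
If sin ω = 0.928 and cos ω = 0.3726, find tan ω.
tan ω = sin ω / cos ω = 2.491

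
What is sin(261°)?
sin(261°) = -0.9877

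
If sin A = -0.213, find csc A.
csc A = 1/sin A = -4.695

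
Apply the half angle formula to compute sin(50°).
sin(50°) = √((1 - cos 100°)/2) = 0.766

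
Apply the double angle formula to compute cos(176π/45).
cos(176π/45) = cos²88π/45 - sin²88π/45 = 0.9613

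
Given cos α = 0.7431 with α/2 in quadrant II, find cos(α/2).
cos(α/2) = ±√((1 + cos α)/2); negative since α/2 ∈ QII, so cos(α/2) = -0.9336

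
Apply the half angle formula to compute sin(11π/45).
sin(11π/45) = √((1 - cos 22π/45)/2) = 0.6947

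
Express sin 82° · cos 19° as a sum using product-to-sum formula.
sin 82° cos 19° = (1/2)[sin(82°+19°) + sin(82°-19°)]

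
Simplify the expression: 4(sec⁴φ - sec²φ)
4(sec⁴φ - sec²φ) = 4(tan⁴φ + tan²φ) (using Pythagorean)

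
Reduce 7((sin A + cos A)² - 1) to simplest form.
7((sin A + cos A)² - 1) = 7(sin(2A)) (using Pythagorean + double angle)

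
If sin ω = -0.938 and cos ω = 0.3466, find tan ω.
tan ω = sin ω / cos ω = -2.706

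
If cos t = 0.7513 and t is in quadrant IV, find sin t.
sin t = -0.66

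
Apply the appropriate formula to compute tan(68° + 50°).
tan(68° + 50°) = (tan 68° + tan 50°)/(1 - tan 68° tan 50°) = -1.881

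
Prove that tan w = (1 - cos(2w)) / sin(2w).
RHS = 2sin²w / (2 sin w cos w) = sin w/cos w = tan w = LHS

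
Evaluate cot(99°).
cot(99°) = -0.1584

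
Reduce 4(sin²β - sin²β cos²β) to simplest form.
4(sin²β - sin²β cos²β) = 4(sin⁴β) (using Factoring)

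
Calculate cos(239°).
cos(239°) = -0.515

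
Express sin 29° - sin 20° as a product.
sin 29° - sin 20° = 2 cos(24.5°) sin(4.5°)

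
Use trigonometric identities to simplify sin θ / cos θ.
sin θ / cos θ = tan θ (using Quotient identity)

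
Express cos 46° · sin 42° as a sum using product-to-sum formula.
cos 46° sin 42° = (1/2)[sin(46°+42°) - sin(46°-42°)]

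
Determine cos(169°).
cos(169°) = -0.9816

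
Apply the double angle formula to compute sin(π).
sin(π) = 2 sin π/2 cos π/2 = 0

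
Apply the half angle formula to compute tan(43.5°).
tan(43.5°) = sin 87° / (1 + cos 87°) = 0.949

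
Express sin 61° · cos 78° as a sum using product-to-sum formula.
sin 61° cos 78° = (1/2)[sin(61°+78°) + sin(61°-78°)]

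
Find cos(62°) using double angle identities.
cos(62°) = cos²31° - sin²31° = 0.4695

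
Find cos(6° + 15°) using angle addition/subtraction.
cos(6° + 15°) = cos 6° cos 15° - sin 6° sin 15° = 0.9336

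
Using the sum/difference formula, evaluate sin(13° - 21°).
sin(13° - 21°) = sin 13° cos 21° - cos 13° sin 21° = -0.1392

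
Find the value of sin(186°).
sin(186°) = -0.1045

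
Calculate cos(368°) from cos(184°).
cos(368°) = cos²184° - sin²184° = 0.9903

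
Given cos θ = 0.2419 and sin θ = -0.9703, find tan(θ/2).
tan(θ/2) = sin θ / (1 + cos θ) = -0.7813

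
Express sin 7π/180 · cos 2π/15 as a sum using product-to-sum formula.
sin 7π/180 cos 2π/15 = (1/2)[sin(7π/180+2π/15) + sin(7π/180-2π/15)]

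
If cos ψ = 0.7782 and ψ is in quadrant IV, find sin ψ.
sin ψ = -0.628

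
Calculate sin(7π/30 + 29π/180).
sin(7π/30 + 29π/180) = sin 7π/30 cos 29π/180 + cos 7π/30 sin 29π/180 = 0.9455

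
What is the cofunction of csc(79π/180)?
csc(79π/180) = sec(π/2 - 79π/180) = sec(11π/180)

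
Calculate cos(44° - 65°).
cos(44° - 65°) = cos 44° cos 65° + sin 44° sin 65° = 0.9336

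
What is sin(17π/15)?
sin(17π/15) = -0.4067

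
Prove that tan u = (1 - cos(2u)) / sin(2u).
RHS = 2sin²u / (2 sin u cos u) = sin u/cos u = tan u = LHS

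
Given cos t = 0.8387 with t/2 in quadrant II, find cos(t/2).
cos(t/2) = ±√((1 + cos t)/2); negative since t/2 ∈ QII, so cos(t/2) = -0.9588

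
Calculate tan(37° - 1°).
tan(37° - 1°) = (tan 37° - tan 1°)/(1 + tan 37° tan 1°) = 0.7265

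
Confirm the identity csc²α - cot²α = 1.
LHS = 1/sin²α - cos²α/sin²α = (1 - cos²α)/sin²α = sin²α/sin²α = 1 = RHS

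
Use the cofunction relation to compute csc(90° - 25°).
csc(90° - 25°) = sec(25°) = 1.103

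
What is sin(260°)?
sin(260°) = -0.9848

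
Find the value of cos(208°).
cos(208°) = -0.8829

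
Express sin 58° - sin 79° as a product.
sin 58° - sin 79° = 2 cos(68.5°) sin(-10.5°)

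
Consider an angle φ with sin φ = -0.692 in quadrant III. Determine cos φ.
cos φ = ±√(1 - sin²φ) = -0.7219 (negative in QIII)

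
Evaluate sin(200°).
sin(200°) = -0.342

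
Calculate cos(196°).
cos(196°) = -0.9613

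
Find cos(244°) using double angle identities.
cos(244°) = 1 - 2sin²122° = -0.4384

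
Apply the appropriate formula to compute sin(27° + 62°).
sin(27° + 62°) = sin 27° cos 62° + cos 27° sin 62° = 0.9998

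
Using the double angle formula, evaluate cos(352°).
cos(352°) = 1 - 2sin²176° = 0.9903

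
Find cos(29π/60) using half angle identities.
cos(29π/60) = √((1 + cos 29π/30)/2) = 0.05234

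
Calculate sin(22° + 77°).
sin(22° + 77°) = sin 22° cos 77° + cos 22° sin 77° = 0.9877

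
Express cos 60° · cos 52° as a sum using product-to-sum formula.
cos 60° cos 52° = (1/2)[cos(60°-52°) + cos(60°+52°)]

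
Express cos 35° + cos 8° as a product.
cos 35° + cos 8° = 2 cos(21.5°) cos(13.5°)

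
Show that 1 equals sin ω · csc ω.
RHS = sin ω · (1/sin ω) = 1 = LHS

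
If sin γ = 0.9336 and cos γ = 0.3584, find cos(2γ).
cos(2γ) = cos²γ - sin²γ = -0.7432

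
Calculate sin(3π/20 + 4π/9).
sin(3π/20 + 4π/9) = sin 3π/20 cos 4π/9 + cos 3π/20 sin 4π/9 = 0.9563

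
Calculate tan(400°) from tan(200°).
tan(400°) = 2 tan 200° / (1 - tan²200°) = 0.8391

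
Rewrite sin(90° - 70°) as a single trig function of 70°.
sin(90° - 70°) = cos(70°)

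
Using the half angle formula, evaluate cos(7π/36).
cos(7π/36) = √((1 + cos 7π/18)/2) = 0.8192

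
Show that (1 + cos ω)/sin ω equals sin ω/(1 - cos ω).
RHS = sin ω(1 + cos ω) / ((1 - cos ω)(1 + cos ω)) = sin ω(1 + cos ω) / (1 - cos²ω) = sin ω(1 + cos ω) / sin²ω = (1 + cos ω)/sin ω = LHS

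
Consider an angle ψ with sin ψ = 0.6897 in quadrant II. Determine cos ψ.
cos ψ = ±√(1 - sin²ψ) = -0.7241 (negative in QII)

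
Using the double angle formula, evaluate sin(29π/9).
sin(29π/9) = 2 sin 29π/18 cos 29π/18 = -0.6428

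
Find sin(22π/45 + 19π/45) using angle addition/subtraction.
sin(22π/45 + 19π/45) = sin 22π/45 cos 19π/45 + cos 22π/45 sin 19π/45 = 0.2756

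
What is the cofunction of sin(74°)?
sin(74°) = cos(90° - 74°) = cos(16°)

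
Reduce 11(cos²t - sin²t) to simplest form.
11(cos²t - sin²t) = 11(cos(2t)) (using Double angle)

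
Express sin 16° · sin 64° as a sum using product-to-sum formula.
sin 16° sin 64° = (1/2)[cos(16°-64°) - cos(16°+64°)]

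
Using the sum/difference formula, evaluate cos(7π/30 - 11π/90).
cos(7π/30 - 11π/90) = cos 7π/30 cos 11π/90 + sin 7π/30 sin 11π/90 = 0.9397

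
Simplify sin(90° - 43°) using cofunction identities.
sin(90° - 43°) = cos(43°)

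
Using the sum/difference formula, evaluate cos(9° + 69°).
cos(9° + 69°) = cos 9° cos 69° - sin 9° sin 69° = 0.2079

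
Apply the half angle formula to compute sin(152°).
sin(152°) = √((1 - cos 304°)/2) = 0.4695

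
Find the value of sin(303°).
sin(303°) = -0.8387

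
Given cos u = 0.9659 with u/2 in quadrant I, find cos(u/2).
cos(u/2) = ±√((1 + cos u)/2); positive since u/2 ∈ QI, so cos(u/2) = 0.9914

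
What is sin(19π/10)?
sin(19π/10) = -0.309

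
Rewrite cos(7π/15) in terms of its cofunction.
cos(7π/15) = sin(π/2 - 7π/15) = sin(π/30)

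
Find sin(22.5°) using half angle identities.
sin(22.5°) = √((1 - cos 45°)/2) = √(2-√2)/2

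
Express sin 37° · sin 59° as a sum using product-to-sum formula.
sin 37° sin 59° = (1/2)[cos(37°-59°) - cos(37°+59°)]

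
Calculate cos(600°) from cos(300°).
cos(600°) = cos²300° - sin²300° = -1/2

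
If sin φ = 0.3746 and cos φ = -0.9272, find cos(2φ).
cos(2φ) = cos²φ - sin²φ = 0.7194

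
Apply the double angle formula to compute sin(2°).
sin(2°) = 2 sin 1° cos 1° = 0.0349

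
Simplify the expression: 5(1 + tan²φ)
5(1 + tan²φ) = 5(sec²φ) (using Pythagorean identity)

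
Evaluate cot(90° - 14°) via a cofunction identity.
cot(90° - 14°) = tan(14°) = 0.2493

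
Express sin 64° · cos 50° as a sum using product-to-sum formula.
sin 64° cos 50° = (1/2)[sin(64°+50°) + sin(64°-50°)]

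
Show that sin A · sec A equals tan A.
LHS = sin A · (1/cos A) = sin A/cos A = tan A = RHS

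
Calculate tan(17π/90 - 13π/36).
tan(17π/90 - 13π/36) = (tan 17π/90 - tan 13π/36)/(1 + tan 17π/90 tan 13π/36) = -0.6009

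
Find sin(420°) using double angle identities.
sin(420°) = 2 sin 210° cos 210° = √3/2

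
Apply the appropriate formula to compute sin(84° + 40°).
sin(84° + 40°) = sin 84° cos 40° + cos 84° sin 40° = 0.829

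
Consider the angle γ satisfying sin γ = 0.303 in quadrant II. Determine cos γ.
cos γ = ±√(1 - sin²γ) = -0.953 (negative in QII)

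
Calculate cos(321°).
cos(321°) = 0.7771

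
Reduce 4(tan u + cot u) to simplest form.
4(tan u + cot u) = 4(sec u csc u) (using Quotient identities)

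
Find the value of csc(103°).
csc(103°) = 1.026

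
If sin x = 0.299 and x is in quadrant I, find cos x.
cos x = 0.9543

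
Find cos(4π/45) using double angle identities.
cos(4π/45) = cos²2π/45 - sin²2π/45 = 0.9613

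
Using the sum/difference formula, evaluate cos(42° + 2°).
cos(42° + 2°) = cos 42° cos 2° - sin 42° sin 2° = 0.7193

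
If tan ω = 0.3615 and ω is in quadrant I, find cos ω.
cos ω = 0.9404 (using tan²ω + 1 = sec²ω)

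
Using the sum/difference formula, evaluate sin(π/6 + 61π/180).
sin(π/6 + 61π/180) = sin π/6 cos 61π/180 + cos π/6 sin 61π/180 = 0.9998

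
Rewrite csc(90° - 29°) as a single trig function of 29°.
csc(90° - 29°) = sec(29°)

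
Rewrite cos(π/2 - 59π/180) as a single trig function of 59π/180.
cos(π/2 - 59π/180) = sin(59π/180)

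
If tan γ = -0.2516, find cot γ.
cot γ = 1/tan γ = -3.975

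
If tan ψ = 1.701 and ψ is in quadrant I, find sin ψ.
sin ψ = 0.8621 (using tan²ψ + 1 = sec²ψ)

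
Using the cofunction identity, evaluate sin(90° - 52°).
sin(90° - 52°) = cos(52°) = 0.6157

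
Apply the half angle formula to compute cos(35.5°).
cos(35.5°) = √((1 + cos 71°)/2) = 0.8141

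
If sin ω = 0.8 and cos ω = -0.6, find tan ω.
tan ω = sin ω / cos ω = -1.333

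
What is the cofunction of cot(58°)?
cot(58°) = tan(90° - 58°) = tan(32°)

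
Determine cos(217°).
cos(217°) = -0.7986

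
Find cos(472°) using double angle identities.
cos(472°) = cos²236° - sin²236° = -0.3746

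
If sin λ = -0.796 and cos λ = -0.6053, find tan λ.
tan λ = sin λ / cos λ = 1.315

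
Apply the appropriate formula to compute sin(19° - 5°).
sin(19° - 5°) = sin 19° cos 5° - cos 19° sin 5° = 0.2419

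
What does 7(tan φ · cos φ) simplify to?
7(tan φ · cos φ) = 7(sin φ) (using Quotient identity)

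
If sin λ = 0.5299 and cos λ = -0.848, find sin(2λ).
sin(2λ) = 2 sin λ cos λ = -0.8987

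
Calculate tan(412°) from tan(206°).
tan(412°) = 2 tan 206° / (1 - tan²206°) = 1.28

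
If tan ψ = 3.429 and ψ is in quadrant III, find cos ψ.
cos ψ = -0.28 (using tan²ψ + 1 = sec²ψ)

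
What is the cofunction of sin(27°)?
sin(27°) = cos(90° - 27°) = cos(63°)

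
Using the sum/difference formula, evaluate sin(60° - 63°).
sin(60° - 63°) = sin 60° cos 63° - cos 60° sin 63° = -0.05234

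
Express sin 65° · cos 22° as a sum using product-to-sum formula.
sin 65° cos 22° = (1/2)[sin(65°+22°) + sin(65°-22°)]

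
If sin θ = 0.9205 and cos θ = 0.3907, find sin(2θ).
sin(2θ) = 2 sin θ cos θ = 0.7193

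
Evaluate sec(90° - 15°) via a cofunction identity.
sec(90° - 15°) = csc(15°) = 3.864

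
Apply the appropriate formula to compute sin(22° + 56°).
sin(22° + 56°) = sin 22° cos 56° + cos 22° sin 56° = 0.9781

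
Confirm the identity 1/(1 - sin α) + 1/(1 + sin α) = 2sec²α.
LHS = [(1 + sin α) + (1 - sin α)] / [(1 - sin α)(1 + sin α)] = 2/(1 - sin²α) = 2/cos²α = 2sec²α = RHS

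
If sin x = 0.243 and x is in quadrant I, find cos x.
cos x = 0.97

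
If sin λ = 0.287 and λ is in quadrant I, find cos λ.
cos λ = 0.9579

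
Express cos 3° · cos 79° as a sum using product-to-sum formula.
cos 3° cos 79° = (1/2)[cos(3°-79°) + cos(3°+79°)]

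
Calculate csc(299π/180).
csc(299π/180) = -1.143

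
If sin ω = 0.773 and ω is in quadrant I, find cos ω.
cos ω = 0.6344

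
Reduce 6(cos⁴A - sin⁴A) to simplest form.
6(cos⁴A - sin⁴A) = 6(cos(2A)) (using Factoring + double angle)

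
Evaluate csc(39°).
csc(39°) = 1.589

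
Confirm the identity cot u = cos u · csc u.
RHS = cos u · (1/sin u) = cos u/sin u = cot u = LHS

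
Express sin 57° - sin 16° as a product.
sin 57° - sin 16° = 2 cos(36.5°) sin(20.5°)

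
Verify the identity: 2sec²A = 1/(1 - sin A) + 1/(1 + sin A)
RHS = [(1 + sin A) + (1 - sin A)] / [(1 - sin A)(1 + sin A)] = 2/(1 - sin²A) = 2/cos²A = 2sec²A = LHS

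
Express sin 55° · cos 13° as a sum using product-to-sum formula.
sin 55° cos 13° = (1/2)[sin(55°+13°) + sin(55°-13°)]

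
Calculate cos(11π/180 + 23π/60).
cos(11π/180 + 23π/60) = cos 11π/180 cos 23π/60 - sin 11π/180 sin 23π/60 = 0.1736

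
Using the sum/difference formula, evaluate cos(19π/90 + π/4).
cos(19π/90 + π/4) = cos 19π/90 cos π/4 - sin 19π/90 sin π/4 = 0.1219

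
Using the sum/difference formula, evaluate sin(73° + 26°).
sin(73° + 26°) = sin 73° cos 26° + cos 73° sin 26° = 0.9877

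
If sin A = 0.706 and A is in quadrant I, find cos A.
cos A = 0.7082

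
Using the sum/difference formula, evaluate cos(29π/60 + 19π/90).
cos(29π/60 + 19π/90) = cos 29π/60 cos 19π/90 - sin 29π/60 sin 19π/90 = -0.5736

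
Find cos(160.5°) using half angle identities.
cos(160.5°) = -√((1 + cos 321°)/2) = -0.9426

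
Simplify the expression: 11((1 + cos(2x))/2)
11((1 + cos(2x))/2) = 11(cos²x) (using Power reduction)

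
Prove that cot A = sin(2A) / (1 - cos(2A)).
RHS = 2 sin A cos A / (2sin²A) = cos A/sin A = cot A = LHS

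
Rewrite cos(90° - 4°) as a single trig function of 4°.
cos(90° - 4°) = sin(4°)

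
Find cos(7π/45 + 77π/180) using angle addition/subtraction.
cos(7π/45 + 77π/180) = cos 7π/45 cos 77π/180 - sin 7π/45 sin 77π/180 = -(√6-√2)/4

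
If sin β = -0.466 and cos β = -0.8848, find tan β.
tan β = sin β / cos β = 0.5267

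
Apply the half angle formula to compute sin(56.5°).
sin(56.5°) = √((1 - cos 113°)/2) = 0.8339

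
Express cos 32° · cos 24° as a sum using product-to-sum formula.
cos 32° cos 24° = (1/2)[cos(32°-24°) + cos(32°+24°)]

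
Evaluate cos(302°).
cos(302°) = 0.5299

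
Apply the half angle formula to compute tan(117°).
tan(117°) = sin 234° / (1 + cos 234°) = -1.963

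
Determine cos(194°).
cos(194°) = -0.9703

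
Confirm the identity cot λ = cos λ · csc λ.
RHS = cos λ · (1/sin λ) = cos λ/sin λ = cot λ = LHS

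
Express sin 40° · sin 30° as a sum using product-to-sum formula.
sin 40° sin 30° = (1/2)[cos(40°-30°) - cos(40°+30°)]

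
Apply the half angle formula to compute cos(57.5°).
cos(57.5°) = √((1 + cos 115°)/2) = 0.5373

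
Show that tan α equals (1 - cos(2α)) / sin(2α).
RHS = 2sin²α / (2 sin α cos α) = sin α/cos α = tan α = LHS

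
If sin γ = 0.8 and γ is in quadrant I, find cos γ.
cos γ = 0.6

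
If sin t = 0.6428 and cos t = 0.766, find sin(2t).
sin(2t) = 2 sin t cos t = 0.9848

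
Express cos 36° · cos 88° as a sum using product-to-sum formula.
cos 36° cos 88° = (1/2)[cos(36°-88°) + cos(36°+88°)]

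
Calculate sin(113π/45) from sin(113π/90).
sin(113π/45) = 2 sin 113π/90 cos 113π/90 = 0.9994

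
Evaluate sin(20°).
sin(20°) = 0.342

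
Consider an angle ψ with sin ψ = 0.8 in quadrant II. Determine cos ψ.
cos ψ = ±√(1 - sin²ψ) = -0.6 (negative in QII)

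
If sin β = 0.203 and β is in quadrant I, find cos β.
cos β = 0.9792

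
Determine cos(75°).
cos(75°) = (√6-√2)/4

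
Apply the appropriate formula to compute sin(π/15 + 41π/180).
sin(π/15 + 41π/180) = sin π/15 cos 41π/180 + cos π/15 sin 41π/180 = 0.7986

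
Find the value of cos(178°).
cos(178°) = -0.9994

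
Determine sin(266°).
sin(266°) = -0.9976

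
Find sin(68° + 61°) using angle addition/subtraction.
sin(68° + 61°) = sin 68° cos 61° + cos 68° sin 61° = 0.7771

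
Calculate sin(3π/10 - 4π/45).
sin(3π/10 - 4π/45) = sin 3π/10 cos 4π/45 - cos 3π/10 sin 4π/45 = 0.6157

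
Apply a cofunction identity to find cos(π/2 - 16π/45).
cos(π/2 - 16π/45) = sin(16π/45) = 0.8988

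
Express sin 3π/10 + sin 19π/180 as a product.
sin 3π/10 + sin 19π/180 = 2 sin(73π/360) cos(7π/72)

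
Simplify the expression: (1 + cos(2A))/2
(1 + cos(2A))/2 = cos²A (using Power reduction)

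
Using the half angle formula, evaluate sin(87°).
sin(87°) = √((1 - cos 174°)/2) = 0.9986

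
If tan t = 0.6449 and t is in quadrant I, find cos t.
cos t = 0.8404 (using tan²t + 1 = sec²t)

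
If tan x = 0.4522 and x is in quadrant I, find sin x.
sin x = 0.412 (using tan²x + 1 = sec²x)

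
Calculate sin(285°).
sin(285°) = -(√6+√2)/4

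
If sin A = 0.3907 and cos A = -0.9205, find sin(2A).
sin(2A) = 2 sin A cos A = -0.7193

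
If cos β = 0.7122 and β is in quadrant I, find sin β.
sin β = 0.702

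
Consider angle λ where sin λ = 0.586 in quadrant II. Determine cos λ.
cos λ = ±√(1 - sin²λ) = -0.8103 (negative in QII)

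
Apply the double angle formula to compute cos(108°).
cos(108°) = cos²54° - sin²54° = -0.309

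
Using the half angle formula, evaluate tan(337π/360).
tan(337π/360) = sin 337π/180 / (1 + cos 337π/180) = -0.2035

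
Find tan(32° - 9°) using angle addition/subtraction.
tan(32° - 9°) = (tan 32° - tan 9°)/(1 + tan 32° tan 9°) = 0.4245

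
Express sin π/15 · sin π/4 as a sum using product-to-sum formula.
sin π/15 sin π/4 = (1/2)[cos(π/15-π/4) - cos(π/15+π/4)]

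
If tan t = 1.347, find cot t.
cot t = 1/tan t = 0.7424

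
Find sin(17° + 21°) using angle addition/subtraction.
sin(17° + 21°) = sin 17° cos 21° + cos 17° sin 21° = 0.6157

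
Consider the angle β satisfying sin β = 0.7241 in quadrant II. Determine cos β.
cos β = ±√(1 - sin²β) = -0.6897 (negative in QII)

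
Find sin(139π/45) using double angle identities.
sin(139π/45) = 2 sin 139π/90 cos 139π/90 = -0.2756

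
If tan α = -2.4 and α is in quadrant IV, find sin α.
sin α = -0.9231 (using tan²α + 1 = sec²α)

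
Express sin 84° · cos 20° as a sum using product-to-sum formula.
sin 84° cos 20° = (1/2)[sin(84°+20°) + sin(84°-20°)]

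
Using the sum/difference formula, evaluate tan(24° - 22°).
tan(24° - 22°) = (tan 24° - tan 22°)/(1 + tan 24° tan 22°) = 0.03492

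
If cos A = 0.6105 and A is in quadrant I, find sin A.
sin A = 0.792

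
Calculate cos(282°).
cos(282°) = 0.2079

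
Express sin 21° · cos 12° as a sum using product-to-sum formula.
sin 21° cos 12° = (1/2)[sin(21°+12°) + sin(21°-12°)]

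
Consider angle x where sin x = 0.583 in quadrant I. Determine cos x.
cos x = √(1 - sin²x) = 0.8125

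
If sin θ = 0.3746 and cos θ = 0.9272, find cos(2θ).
cos(2θ) = cos²θ - sin²θ = 0.7194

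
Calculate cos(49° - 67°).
cos(49° - 67°) = cos 49° cos 67° + sin 49° sin 67° = 0.9511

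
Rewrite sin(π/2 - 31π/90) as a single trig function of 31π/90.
sin(π/2 - 31π/90) = cos(31π/90)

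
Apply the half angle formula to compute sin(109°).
sin(109°) = √((1 - cos 218°)/2) = 0.9455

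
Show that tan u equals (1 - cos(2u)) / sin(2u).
RHS = 2sin²u / (2 sin u cos u) = sin u/cos u = tan u = LHS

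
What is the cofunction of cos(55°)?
cos(55°) = sin(90° - 55°) = sin(35°)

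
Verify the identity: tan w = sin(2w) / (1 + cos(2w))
RHS = 2 sin w cos w / (2cos²w) = sin w/cos w = tan w = LHS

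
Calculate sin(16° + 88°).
sin(16° + 88°) = sin 16° cos 88° + cos 16° sin 88° = 0.9703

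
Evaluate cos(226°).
cos(226°) = -0.6947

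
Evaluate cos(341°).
cos(341°) = 0.9455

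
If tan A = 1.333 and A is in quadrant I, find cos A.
cos A = 0.6001 (using tan²A + 1 = sec²A)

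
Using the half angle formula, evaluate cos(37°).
cos(37°) = √((1 + cos 74°)/2) = 0.7986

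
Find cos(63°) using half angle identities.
cos(63°) = √((1 + cos 126°)/2) = 0.454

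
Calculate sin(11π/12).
sin(11π/12) = (√6-√2)/4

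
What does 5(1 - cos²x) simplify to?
5(1 - cos²x) = 5(sin²x) (using Pythagorean identity)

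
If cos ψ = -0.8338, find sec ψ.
sec ψ = 1/cos ψ = -1.199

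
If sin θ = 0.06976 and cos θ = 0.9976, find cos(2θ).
cos(2θ) = cos²θ - sin²θ = 0.9903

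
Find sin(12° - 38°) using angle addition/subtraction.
sin(12° - 38°) = sin 12° cos 38° - cos 12° sin 38° = -0.4384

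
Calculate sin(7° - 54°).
sin(7° - 54°) = sin 7° cos 54° - cos 7° sin 54° = -0.7314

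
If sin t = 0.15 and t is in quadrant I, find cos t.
cos t = 0.9887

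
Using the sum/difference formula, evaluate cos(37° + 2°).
cos(37° + 2°) = cos 37° cos 2° - sin 37° sin 2° = 0.7771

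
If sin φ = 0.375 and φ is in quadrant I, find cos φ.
cos φ = 0.927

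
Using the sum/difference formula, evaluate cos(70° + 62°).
cos(70° + 62°) = cos 70° cos 62° - sin 70° sin 62° = -0.6691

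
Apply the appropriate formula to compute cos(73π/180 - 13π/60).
cos(73π/180 - 13π/60) = cos 73π/180 cos 13π/60 + sin 73π/180 sin 13π/60 = 0.829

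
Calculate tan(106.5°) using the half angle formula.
tan(106.5°) = sin 213° / (1 + cos 213°) = -3.376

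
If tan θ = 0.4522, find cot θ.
cot θ = 1/tan θ = 2.211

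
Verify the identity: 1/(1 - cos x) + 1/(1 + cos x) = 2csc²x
LHS = [(1 + cos x) + (1 - cos x)] / [(1 - cos x)(1 + cos x)] = 2/(1 - cos²x) = 2/sin²x = 2csc²x = RHS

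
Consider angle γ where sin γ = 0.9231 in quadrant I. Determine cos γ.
cos γ = √(1 - sin²γ) = 0.3846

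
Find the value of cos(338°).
cos(338°) = 0.9272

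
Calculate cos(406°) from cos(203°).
cos(406°) = 1 - 2sin²203° = 0.6947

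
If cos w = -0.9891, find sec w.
sec w = 1/cos w = -1.011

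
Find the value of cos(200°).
cos(200°) = -0.9397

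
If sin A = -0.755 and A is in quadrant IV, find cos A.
cos A = 0.6557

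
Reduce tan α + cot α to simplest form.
tan α + cot α = sec α csc α (using Quotient identities)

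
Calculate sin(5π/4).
sin(5π/4) = -√2/2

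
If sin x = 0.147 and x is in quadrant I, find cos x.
cos x = 0.9891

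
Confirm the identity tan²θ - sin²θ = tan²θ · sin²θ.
LHS = sin²θ/cos²θ - sin²θ = sin²θ(1/cos²θ - 1) = sin²θ · (1 - cos²θ)/cos²θ = sin²θ · sin²θ/cos²θ = sin²θ · tan²θ = RHS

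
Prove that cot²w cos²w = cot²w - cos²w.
RHS = cos²w/sin²w - cos²w = cos²w(1/sin²w - 1) = cos²w · (1 - sin²w)/sin²w = cos²w · cos²w/sin²w = cos²w · cot²w = LHS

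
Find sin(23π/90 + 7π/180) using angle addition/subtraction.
sin(23π/90 + 7π/180) = sin 23π/90 cos 7π/180 + cos 23π/90 sin 7π/180 = 0.7986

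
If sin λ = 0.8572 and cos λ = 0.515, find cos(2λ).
cos(2λ) = cos²λ - sin²λ = -0.4696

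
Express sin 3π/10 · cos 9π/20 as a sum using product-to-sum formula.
sin 3π/10 cos 9π/20 = (1/2)[sin(3π/10+9π/20) + sin(3π/10-9π/20)]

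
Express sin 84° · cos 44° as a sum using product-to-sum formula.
sin 84° cos 44° = (1/2)[sin(84°+44°) + sin(84°-44°)]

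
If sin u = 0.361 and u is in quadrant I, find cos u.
cos u = 0.9326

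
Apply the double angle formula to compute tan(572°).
tan(572°) = 2 tan 286° / (1 - tan²286°) = 0.6249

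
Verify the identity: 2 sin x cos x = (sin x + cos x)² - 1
RHS = sin²x + 2 sin x cos x + cos²x - 1 = (sin²x + cos²x) + 2 sin x cos x - 1 = 1 + 2 sin x cos x - 1 = 2 sin x cos x = LHS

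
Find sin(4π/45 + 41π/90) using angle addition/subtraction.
sin(4π/45 + 41π/90) = sin 4π/45 cos 41π/90 + cos 4π/45 sin 41π/90 = 0.9903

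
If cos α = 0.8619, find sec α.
sec α = 1/cos α = 1.16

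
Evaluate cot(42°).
cot(42°) = 1.111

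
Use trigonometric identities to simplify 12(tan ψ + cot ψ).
12(tan ψ + cot ψ) = 12(sec ψ csc ψ) (using Quotient identities)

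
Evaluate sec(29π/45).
sec(29π/45) = -2.281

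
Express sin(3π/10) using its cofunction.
sin(3π/10) = cos(π/2 - 3π/10) = cos(π/5)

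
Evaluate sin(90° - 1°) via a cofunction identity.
sin(90° - 1°) = cos(1°) = 0.9998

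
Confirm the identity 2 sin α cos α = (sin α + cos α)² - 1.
RHS = sin²α + 2 sin α cos α + cos²α - 1 = (sin²α + cos²α) + 2 sin α cos α - 1 = 1 + 2 sin α cos α - 1 = 2 sin α cos α = LHS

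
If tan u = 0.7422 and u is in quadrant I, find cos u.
cos u = 0.803 (using tan²u + 1 = sec²u)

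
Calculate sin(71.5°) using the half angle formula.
sin(71.5°) = √((1 - cos 143°)/2) = 0.9483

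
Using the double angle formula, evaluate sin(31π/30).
sin(31π/30) = 2 sin 31π/60 cos 31π/60 = -0.1045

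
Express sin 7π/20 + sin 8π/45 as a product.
sin 7π/20 + sin 8π/45 = 2 sin(19π/72) cos(31π/360)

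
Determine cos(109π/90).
cos(109π/90) = -0.788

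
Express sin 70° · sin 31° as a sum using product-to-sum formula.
sin 70° sin 31° = (1/2)[cos(70°-31°) - cos(70°+31°)]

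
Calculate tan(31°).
tan(31°) = 0.6009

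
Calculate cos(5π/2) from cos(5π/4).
cos(5π/2) = cos²5π/4 - sin²5π/4 = 0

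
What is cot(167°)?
cot(167°) = -4.331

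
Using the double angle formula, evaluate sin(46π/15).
sin(46π/15) = 2 sin 23π/15 cos 23π/15 = -0.2079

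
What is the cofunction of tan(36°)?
tan(36°) = cot(90° - 36°) = cot(54°)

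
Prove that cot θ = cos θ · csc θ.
RHS = cos θ · (1/sin θ) = cos θ/sin θ = cot θ = LHS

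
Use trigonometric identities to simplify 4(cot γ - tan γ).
4(cot γ - tan γ) = 4(2 cot(2γ)) (using Double angle)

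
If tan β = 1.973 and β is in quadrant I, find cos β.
cos β = 0.4521 (using tan²β + 1 = sec²β)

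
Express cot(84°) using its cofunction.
cot(84°) = tan(90° - 84°) = tan(6°)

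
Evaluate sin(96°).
sin(96°) = 0.9945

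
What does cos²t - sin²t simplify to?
cos²t - sin²t = cos(2t) (using Double angle)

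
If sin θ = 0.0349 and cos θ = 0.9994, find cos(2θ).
cos(2θ) = cos²θ - sin²θ = 0.9976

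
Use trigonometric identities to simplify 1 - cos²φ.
1 - cos²φ = sin²φ (using Pythagorean identity)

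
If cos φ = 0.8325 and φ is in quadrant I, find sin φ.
sin φ = 0.554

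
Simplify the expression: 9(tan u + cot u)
9(tan u + cot u) = 9(sec u csc u) (using Quotient identities)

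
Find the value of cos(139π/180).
cos(139π/180) = -0.7547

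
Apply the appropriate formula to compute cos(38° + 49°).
cos(38° + 49°) = cos 38° cos 49° - sin 38° sin 49° = 0.05234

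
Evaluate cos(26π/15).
cos(26π/15) = 0.6691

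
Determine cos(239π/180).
cos(239π/180) = -0.515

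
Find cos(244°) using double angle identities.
cos(244°) = 1 - 2sin²122° = -0.4384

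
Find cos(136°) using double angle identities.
cos(136°) = cos²68° - sin²68° = -0.7193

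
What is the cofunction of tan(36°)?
tan(36°) = cot(90° - 36°) = cot(54°)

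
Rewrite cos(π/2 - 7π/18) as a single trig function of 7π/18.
cos(π/2 - 7π/18) = sin(7π/18)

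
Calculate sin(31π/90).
sin(31π/90) = 0.8829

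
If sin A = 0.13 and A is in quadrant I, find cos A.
cos A = 0.9915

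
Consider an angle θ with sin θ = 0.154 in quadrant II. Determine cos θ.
cos θ = ±√(1 - sin²θ) = -0.9881 (negative in QII)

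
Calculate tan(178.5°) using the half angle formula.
tan(178.5°) = sin 357° / (1 + cos 357°) = -0.02619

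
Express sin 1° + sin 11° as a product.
sin 1° + sin 11° = 2 sin(6°) cos(-5°)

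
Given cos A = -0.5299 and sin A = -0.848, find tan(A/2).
tan(A/2) = sin A / (1 + cos A) = -1.804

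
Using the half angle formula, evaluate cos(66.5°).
cos(66.5°) = √((1 + cos 133°)/2) = 0.3987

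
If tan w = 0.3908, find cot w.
cot w = 1/tan w = 2.559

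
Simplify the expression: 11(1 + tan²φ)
11(1 + tan²φ) = 11(sec²φ) (using Pythagorean identity)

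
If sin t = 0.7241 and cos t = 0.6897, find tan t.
tan t = sin t / cos t = 1.05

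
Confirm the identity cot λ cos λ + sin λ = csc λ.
LHS = cos²λ/sin λ + sin λ = (cos²λ + sin²λ)/sin λ = 1/sin λ = csc λ = RHS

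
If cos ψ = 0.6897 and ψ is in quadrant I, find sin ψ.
sin ψ = 0.7241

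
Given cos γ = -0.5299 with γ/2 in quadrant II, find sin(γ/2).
sin(γ/2) = ±√((1 - cos γ)/2); positive since γ/2 ∈ QII, so sin(γ/2) = 0.8746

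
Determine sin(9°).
sin(9°) = 0.1564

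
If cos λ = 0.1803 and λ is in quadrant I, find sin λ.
sin λ = 0.9836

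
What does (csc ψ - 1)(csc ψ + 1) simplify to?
(csc ψ - 1)(csc ψ + 1) = cot²ψ (using Diff. of squares)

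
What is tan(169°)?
tan(169°) = -0.1944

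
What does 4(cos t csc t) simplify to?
4(cos t csc t) = 4(cot t) (using Reciprocal + quotient)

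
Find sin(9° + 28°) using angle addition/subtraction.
sin(9° + 28°) = sin 9° cos 28° + cos 9° sin 28° = 0.6018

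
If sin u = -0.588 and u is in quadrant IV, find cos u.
cos u = 0.8089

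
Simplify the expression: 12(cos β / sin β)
12(cos β / sin β) = 12(cot β) (using Quotient identity)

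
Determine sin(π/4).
sin(π/4) = √2/2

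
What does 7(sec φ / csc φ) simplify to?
7(sec φ / csc φ) = 7(tan φ) (using Reciprocal identities)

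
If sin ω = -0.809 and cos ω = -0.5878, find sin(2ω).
sin(2ω) = 2 sin ω cos ω = 0.9511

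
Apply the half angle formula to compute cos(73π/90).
cos(73π/90) = -√((1 + cos 73π/45)/2) = -0.829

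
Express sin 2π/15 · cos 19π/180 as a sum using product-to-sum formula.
sin 2π/15 cos 19π/180 = (1/2)[sin(2π/15+19π/180) + sin(2π/15-19π/180)]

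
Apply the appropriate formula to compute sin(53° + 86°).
sin(53° + 86°) = sin 53° cos 86° + cos 53° sin 86° = 0.6561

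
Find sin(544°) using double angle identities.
sin(544°) = 2 sin 272° cos 272° = -0.06976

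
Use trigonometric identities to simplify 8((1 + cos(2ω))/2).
8((1 + cos(2ω))/2) = 8(cos²ω) (using Power reduction)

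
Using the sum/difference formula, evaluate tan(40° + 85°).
tan(40° + 85°) = (tan 40° + tan 85°)/(1 - tan 40° tan 85°) = -1.428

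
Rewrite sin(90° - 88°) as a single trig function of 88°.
sin(90° - 88°) = cos(88°)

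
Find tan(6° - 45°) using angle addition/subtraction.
tan(6° - 45°) = (tan 6° - tan 45°)/(1 + tan 6° tan 45°) = -0.8098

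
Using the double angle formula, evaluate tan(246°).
tan(246°) = 2 tan 123° / (1 - tan²123°) = 2.246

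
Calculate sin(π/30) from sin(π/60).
sin(π/30) = 2 sin π/60 cos π/60 = 0.1045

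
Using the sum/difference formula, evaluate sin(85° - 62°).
sin(85° - 62°) = sin 85° cos 62° - cos 85° sin 62° = 0.3907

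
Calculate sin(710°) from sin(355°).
sin(710°) = 2 sin 355° cos 355° = -0.1736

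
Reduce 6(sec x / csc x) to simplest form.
6(sec x / csc x) = 6(tan x) (using Reciprocal identities)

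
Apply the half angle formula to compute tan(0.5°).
tan(0.5°) = sin 1° / (1 + cos 1°) = 0.008727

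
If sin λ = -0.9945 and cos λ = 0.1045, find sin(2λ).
sin(2λ) = 2 sin λ cos λ = -0.2079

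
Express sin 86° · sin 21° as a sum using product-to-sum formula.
sin 86° sin 21° = (1/2)[cos(86°-21°) - cos(86°+21°)]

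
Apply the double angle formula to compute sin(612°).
sin(612°) = 2 sin 306° cos 306° = -0.9511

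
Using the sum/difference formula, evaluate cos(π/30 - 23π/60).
cos(π/30 - 23π/60) = cos π/30 cos 23π/60 + sin π/30 sin 23π/60 = 0.454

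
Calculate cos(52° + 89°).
cos(52° + 89°) = cos 52° cos 89° - sin 52° sin 89° = -0.7771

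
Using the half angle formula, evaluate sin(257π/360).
sin(257π/360) = √((1 - cos 257π/180)/2) = 0.7826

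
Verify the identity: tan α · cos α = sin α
LHS = (sin α/cos α) · cos α = sin α = RHS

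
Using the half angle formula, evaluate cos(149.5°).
cos(149.5°) = -√((1 + cos 299°)/2) = -0.8616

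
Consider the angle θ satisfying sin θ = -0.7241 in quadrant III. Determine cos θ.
cos θ = ±√(1 - sin²θ) = -0.6897 (negative in QIII)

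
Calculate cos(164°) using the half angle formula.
cos(164°) = -√((1 + cos 328°)/2) = -0.9613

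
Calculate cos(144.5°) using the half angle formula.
cos(144.5°) = -√((1 + cos 289°)/2) = -0.8141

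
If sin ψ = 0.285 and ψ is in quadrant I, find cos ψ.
cos ψ = 0.9585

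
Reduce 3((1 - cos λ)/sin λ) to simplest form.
3((1 - cos λ)/sin λ) = 3(tan(λ/2)) (using Half angle)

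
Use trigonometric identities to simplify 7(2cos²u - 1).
7(2cos²u - 1) = 7(cos(2u)) (using Double angle)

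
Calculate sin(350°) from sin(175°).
sin(350°) = 2 sin 175° cos 175° = -0.1736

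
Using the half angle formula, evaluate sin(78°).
sin(78°) = √((1 - cos 156°)/2) = 0.9781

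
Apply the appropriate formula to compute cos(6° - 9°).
cos(6° - 9°) = cos 6° cos 9° + sin 6° sin 9° = 0.9986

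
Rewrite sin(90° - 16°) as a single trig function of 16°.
sin(90° - 16°) = cos(16°)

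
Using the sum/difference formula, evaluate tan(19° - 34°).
tan(19° - 34°) = (tan 19° - tan 34°)/(1 + tan 19° tan 34°) = -(2-√3)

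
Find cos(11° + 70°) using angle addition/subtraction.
cos(11° + 70°) = cos 11° cos 70° - sin 11° sin 70° = 0.1564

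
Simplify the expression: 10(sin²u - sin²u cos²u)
10(sin²u - sin²u cos²u) = 10(sin⁴u) (using Factoring)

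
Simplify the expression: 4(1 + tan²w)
4(1 + tan²w) = 4(sec²w) (using Pythagorean identity)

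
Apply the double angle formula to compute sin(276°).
sin(276°) = 2 sin 138° cos 138° = -0.9945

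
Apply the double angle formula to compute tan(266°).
tan(266°) = 2 tan 133° / (1 - tan²133°) = 14.3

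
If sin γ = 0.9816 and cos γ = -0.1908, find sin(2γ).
sin(2γ) = 2 sin γ cos γ = -0.3746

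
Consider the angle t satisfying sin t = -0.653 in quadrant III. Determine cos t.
cos t = ±√(1 - sin²t) = -0.7574 (negative in QIII)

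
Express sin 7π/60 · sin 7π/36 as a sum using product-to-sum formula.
sin 7π/60 sin 7π/36 = (1/2)[cos(7π/60-7π/36) - cos(7π/60+7π/36)]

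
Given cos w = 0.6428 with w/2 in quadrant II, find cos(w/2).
cos(w/2) = ±√((1 + cos w)/2); negative since w/2 ∈ QII, so cos(w/2) = -0.9063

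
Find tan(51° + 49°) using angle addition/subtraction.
tan(51° + 49°) = (tan 51° + tan 49°)/(1 - tan 51° tan 49°) = -5.671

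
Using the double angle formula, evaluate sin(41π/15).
sin(41π/15) = 2 sin 41π/30 cos 41π/30 = 0.7431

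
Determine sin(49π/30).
sin(49π/30) = -0.9135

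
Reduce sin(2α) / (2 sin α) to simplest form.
sin(2α) / (2 sin α) = cos α (using Double angle)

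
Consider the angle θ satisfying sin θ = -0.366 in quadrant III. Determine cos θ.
cos θ = ±√(1 - sin²θ) = -0.9306 (negative in QIII)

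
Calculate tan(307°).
tan(307°) = -1.327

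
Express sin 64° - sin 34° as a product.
sin 64° - sin 34° = 2 cos(49°) sin(15°)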